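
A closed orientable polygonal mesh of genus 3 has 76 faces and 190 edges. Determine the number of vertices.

110

For a closed orientable surface of genus 3, χ = 2 − 2·3 = -4.
V = -4 + E − F = -4 + 190 − 76 = 110.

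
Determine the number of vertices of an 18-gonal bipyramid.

A bipyramid over an n-gon has 2n triangular faces and n + 2 vertices: V = 18 + 2 = 20, E = 3·18 = 54, F = 2·18 = 36.
Check: V − E + F = 20 − 54 + 36 = 2.

20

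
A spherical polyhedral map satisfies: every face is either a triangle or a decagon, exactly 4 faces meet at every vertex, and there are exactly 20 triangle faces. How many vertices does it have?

Let x be the number of decagons; then F = 20 + x.
Edge–face incidences: 2E = 3·20 + 10·x = 60 + 10x.
Every vertex has degree 4, so 4V = 2E.
Euler: V − E + F = 2 ⇒ (2E)/4 − E + (20 + x) = 2.
Multiply by 8: 2·(2E) − 4·(2E) + 8·(20 + x) = 16, i.e. 160 + 8x − 2·(60 + 10x) = 16.
Collecting terms: −12x + 40 = 16, so −12x = −24, so x = 2.
Then 2E = 60 + 10·2 = 80, so E = 40, V = 2E/4 = 20, F = 20 + 2 = 22.

20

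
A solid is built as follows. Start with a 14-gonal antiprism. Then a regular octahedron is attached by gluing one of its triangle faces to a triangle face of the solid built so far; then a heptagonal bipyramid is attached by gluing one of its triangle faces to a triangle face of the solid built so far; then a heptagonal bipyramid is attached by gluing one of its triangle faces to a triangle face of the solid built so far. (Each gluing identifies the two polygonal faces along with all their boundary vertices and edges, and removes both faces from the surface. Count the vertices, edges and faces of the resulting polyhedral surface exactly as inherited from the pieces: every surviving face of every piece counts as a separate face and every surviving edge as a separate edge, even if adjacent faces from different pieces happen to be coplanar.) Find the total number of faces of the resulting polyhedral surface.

60

A 14-gonal antiprism: V=28, E=56, F=30.
Attach a regular octahedron (V=6, E=12, F=8) along a 3-gon: merge 3 vertices and 3 edges, delete both glued faces → V=31, E=65, F=36.
Attach a heptagonal bipyramid (V=9, E=21, F=14) along a 3-gon: merge 3 vertices and 3 edges, delete both glued faces → V=37, E=83, F=48.
Attach a heptagonal bipyramid (V=9, E=21, F=14) along a 3-gon: merge 3 vertices and 3 edges, delete both glued faces → V=43, E=101, F=60.
Check: V − E + F = 43 − 101 + 60 = 2.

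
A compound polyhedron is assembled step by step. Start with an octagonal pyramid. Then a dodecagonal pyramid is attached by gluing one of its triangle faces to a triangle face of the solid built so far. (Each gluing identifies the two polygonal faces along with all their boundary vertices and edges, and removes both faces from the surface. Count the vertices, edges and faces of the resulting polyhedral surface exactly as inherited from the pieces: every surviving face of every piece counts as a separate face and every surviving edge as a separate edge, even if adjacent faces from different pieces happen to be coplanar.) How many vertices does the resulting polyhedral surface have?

An octagonal pyramid: V=9, E=16, F=9.
Attach a dodecagonal pyramid (V=13, E=24, F=13) along a 3-gon: merge 3 vertices and 3 edges, delete both glued faces → V=19, E=37, F=20.
Check: V − E + F = 19 − 37 + 20 = 2.

19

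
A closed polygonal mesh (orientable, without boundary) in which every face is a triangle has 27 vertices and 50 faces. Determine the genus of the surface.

Every face is a triangle, so 2E = 3·50 = 150, giving E = 75.
χ = V − E + F = 27 − 75 + 50 = 2.
For a closed orientable surface χ = 2 − 2g, so g = (2 − (2))/2 = 0.

0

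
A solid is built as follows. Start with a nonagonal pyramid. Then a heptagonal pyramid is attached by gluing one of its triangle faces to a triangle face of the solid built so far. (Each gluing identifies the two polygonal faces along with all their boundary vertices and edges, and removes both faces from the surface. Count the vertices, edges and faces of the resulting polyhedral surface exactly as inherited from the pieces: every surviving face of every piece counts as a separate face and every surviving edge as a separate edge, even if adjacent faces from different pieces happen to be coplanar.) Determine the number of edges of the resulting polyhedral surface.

29

A nonagonal pyramid: V=10, E=18, F=10.
Attach a heptagonal pyramid (V=8, E=14, F=8) along a 3-gon: merge 3 vertices and 3 edges, delete both glued faces → V=15, E=29, F=16.
Check: V − E + F = 15 − 29 + 16 = 2.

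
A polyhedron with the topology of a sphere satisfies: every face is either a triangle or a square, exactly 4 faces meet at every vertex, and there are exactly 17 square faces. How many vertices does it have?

Let x be the number of triangles; then F = 17 + x.
Edge–face incidences: 2E = 4·17 + 3·x = 68 + 3x.
Every vertex has degree 4, so 4V = 2E.
Euler: V − E + F = 2 ⇒ (2E)/4 − E + (17 + x) = 2.
Multiply by 8: 2·(2E) − 4·(2E) + 8·(17 + x) = 16, i.e. 136 + 8x − 2·(68 + 3x) = 16.
Collecting terms: 2x = 16, so x = 8.
Then 2E = 68 + 3·8 = 92, so E = 46, V = 2E/4 = 23, F = 17 + 8 = 25.

23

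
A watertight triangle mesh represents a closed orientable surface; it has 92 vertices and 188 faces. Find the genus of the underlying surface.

2

Every face is a triangle, so 2E = 3·188 = 564, giving E = 282.
χ = V − E + F = 92 − 282 + 188 = -2.
For a closed orientable surface χ = 2 − 2g, so g = (2 − (-2))/2 = 2.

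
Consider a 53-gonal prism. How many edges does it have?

A prism on an n-gon has two n-gon bases and n rectangular sides: V = 2·53 = 106, E = 3·53 = 159, F = 53 + 2 = 55.
Check: V − E + F = 106 − 159 + 55 = 2.

159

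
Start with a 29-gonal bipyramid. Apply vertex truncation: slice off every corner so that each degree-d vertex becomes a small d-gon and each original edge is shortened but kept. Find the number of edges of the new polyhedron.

261

The base solid has V = 31, E = 87, F = 58.
Truncation replaces each original edge-end by a new vertex, so V′ = 2E = 174.
Each original edge survives, and each old vertex of degree d contributes d new edges; summing degrees gives Σd = 2E, so E′ = E + 2E = 3E = 261.
Each original face survives and each original vertex becomes one new face: F′ = F + V = 89.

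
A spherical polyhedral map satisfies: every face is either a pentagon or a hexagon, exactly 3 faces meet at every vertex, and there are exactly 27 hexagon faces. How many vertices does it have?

Let x be the number of pentagons; then F = 27 + x.
Edge–face incidences: 2E = 6·27 + 5·x = 162 + 5x.
Every vertex has degree 3, so 3V = 2E.
Euler: V − E + F = 2 ⇒ (2E)/3 − E + (27 + x) = 2.
Multiply by 6: 2·(2E) − 3·(2E) + 6·(27 + x) = 12, i.e. 162 + 6x − (162 + 5x) = 12.
Collecting terms: x = 12.
Then 2E = 162 + 5·12 = 222, so E = 111, V = 2E/3 = 74, F = 27 + 12 = 39.

74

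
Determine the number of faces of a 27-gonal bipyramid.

A bipyramid over an n-gon has 2n triangular faces and n + 2 vertices: V = 27 + 2 = 29, E = 3·27 = 81, F = 2·27 = 54.

54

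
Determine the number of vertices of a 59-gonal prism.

A prism on an n-gon has two n-gon bases and n rectangular sides: V = 2·59 = 118, E = 3·59 = 177, F = 59 + 2 = 61.

118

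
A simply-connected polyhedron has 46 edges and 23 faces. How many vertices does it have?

25

Here V − E + F = 2.
V = 2 + E − F = 2 + 46 − 23 = 25.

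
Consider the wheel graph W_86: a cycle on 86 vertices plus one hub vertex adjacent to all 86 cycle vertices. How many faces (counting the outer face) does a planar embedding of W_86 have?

87

W_86 has V = 86 + 1 = 87 vertices and E = 2·86 = 172 edges.
By Euler's formula F = 2 − V + E = 2 − 87 + 172 = 87.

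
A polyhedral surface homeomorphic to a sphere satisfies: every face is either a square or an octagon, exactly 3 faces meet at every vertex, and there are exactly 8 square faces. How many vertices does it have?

16

Let x be the number of octagons; then F = 8 + x.
Edge–face incidences: 2E = 4·8 + 8·x = 32 + 8x.
Every vertex has degree 3, so 3V = 2E.
Euler: V − E + F = 2 ⇒ (2E)/3 − E + (8 + x) = 2.
Multiply by 6: 2·(2E) − 3·(2E) + 6·(8 + x) = 12, i.e. 48 + 6x − (32 + 8x) = 12.
Collecting terms: −2x + 16 = 12, so −2x = −4, so x = 2.
Then 2E = 32 + 8·2 = 48, so E = 24, V = 2E/3 = 16, F = 8 + 2 = 10.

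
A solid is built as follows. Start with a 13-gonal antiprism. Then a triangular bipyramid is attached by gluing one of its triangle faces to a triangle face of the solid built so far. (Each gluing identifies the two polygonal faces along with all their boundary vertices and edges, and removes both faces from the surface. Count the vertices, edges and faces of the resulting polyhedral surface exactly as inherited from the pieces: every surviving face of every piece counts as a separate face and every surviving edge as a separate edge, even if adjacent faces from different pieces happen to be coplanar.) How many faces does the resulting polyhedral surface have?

A 13-gonal antiprism: V=26, E=52, F=28.
Attach a triangular bipyramid (V=5, E=9, F=6) along a 3-gon: merge 3 vertices and 3 edges, delete both glued faces → V=28, E=58, F=32.
Check: V − E + F = 28 − 58 + 32 = 2.

32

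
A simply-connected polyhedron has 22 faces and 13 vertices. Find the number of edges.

Here V − E + F = 2.
E = V + F − (2) = 13 + 22 − (2) = 33.

33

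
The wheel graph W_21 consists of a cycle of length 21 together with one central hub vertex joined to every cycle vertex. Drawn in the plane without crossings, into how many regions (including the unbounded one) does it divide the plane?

W_21 has V = 21 + 1 = 22 vertices and E = 2·21 = 42 edges.
By Euler's formula F = 2 − V + E = 2 − 22 + 42 = 22.

22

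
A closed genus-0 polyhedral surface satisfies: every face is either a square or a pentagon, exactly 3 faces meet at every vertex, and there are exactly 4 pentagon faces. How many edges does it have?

Let x be the number of squares; then F = 4 + x.
Edge–face incidences: 2E = 5·4 + 4·x = 20 + 4x.
Every vertex has degree 3, so 3V = 2E.
Euler: V − E + F = 2 ⇒ (2E)/3 − E + (4 + x) = 2.
Multiply by 6: 2·(2E) − 3·(2E) + 6·(4 + x) = 12, i.e. 24 + 6x − (20 + 4x) = 12.
Collecting terms: 2x + 4 = 12, so 2x = 8, so x = 4.
Then 2E = 20 + 4·4 = 36, so E = 18, V = 2E/3 = 12, F = 4 + 4 = 8.

18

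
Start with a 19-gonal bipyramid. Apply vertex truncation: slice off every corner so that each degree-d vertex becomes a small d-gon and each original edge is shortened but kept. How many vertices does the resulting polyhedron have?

The base solid has V = 21, E = 57, F = 38.
Truncation replaces each original edge-end by a new vertex, so V′ = 2E = 114.
Each original edge survives, and each old vertex of degree d contributes d new edges; summing degrees gives Σd = 2E, so E′ = E + 2E = 3E = 171.
Each original face survives and each original vertex becomes one new face: F′ = F + V = 59.

114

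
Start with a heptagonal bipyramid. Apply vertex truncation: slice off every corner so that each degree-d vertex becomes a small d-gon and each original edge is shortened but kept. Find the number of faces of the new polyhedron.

The base solid has V = 9, E = 21, F = 14.
Truncation replaces each original edge-end by a new vertex, so V′ = 2E = 42.
Each original edge survives, and each old vertex of degree d contributes d new edges; summing degrees gives Σd = 2E, so E′ = E + 2E = 3E = 63.
Each original face survives and each original vertex becomes one new face: F′ = F + V = 23.

23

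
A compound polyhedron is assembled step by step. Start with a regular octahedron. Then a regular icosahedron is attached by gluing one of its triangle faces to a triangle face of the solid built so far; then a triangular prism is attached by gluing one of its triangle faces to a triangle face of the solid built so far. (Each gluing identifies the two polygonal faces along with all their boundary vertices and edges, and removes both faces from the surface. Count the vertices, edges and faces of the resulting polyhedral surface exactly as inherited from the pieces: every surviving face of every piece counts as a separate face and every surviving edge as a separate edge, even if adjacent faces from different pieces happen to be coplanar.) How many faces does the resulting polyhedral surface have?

A regular octahedron: V=6, E=12, F=8.
Attach a regular icosahedron (V=12, E=30, F=20) along a 3-gon: merge 3 vertices and 3 edges, delete both glued faces → V=15, E=39, F=26.
Attach a triangular prism (V=6, E=9, F=5) along a 3-gon: merge 3 vertices and 3 edges, delete both glued faces → V=18, E=45, F=29.
Check: V − E + F = 18 − 45 + 29 = 2.

29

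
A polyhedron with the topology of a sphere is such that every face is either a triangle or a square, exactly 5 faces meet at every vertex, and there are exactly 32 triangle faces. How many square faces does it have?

6

Let x be the number of squares; then F = 32 + x.
Edge–face incidences: 2E = 3·32 + 4·x = 96 + 4x.
Every vertex has degree 5, so 5V = 2E.
Euler: V − E + F = 2 ⇒ (2E)/5 − E + (32 + x) = 2.
Multiply by 10: 2·(2E) − 5·(2E) + 10·(32 + x) = 20, i.e. 320 + 10x − 3·(96 + 4x) = 20.
Collecting terms: −2x + 32 = 20, so −2x = −12, so x = 6.
Then 2E = 96 + 4·6 = 120, so E = 60, V = 2E/5 = 24, F = 32 + 6 = 38.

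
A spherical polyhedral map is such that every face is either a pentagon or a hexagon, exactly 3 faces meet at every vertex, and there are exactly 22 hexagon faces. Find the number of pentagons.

Let x be the number of pentagons; then F = 22 + x.
Edge–face incidences: 2E = 6·22 + 5·x = 132 + 5x.
Every vertex has degree 3, so 3V = 2E.
Euler: V − E + F = 2 ⇒ (2E)/3 − E + (22 + x) = 2.
Multiply by 6: 2·(2E) − 3·(2E) + 6·(22 + x) = 12, i.e. 132 + 6x − (132 + 5x) = 12.
Collecting terms: x = 12.
Then 2E = 132 + 5·12 = 192, so E = 96, V = 2E/3 = 64, F = 22 + 12 = 34.

12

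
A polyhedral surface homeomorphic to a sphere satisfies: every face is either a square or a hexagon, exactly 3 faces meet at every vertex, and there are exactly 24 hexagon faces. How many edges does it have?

Let x be the number of squares; then F = 24 + x.
Edge–face incidences: 2E = 6·24 + 4·x = 144 + 4x.
Every vertex has degree 3, so 3V = 2E.
Euler: V − E + F = 2 ⇒ (2E)/3 − E + (24 + x) = 2.
Multiply by 6: 2·(2E) − 3·(2E) + 6·(24 + x) = 12, i.e. 144 + 6x − (144 + 4x) = 12.
Collecting terms: 2x = 12, so x = 6.
Then 2E = 144 + 4·6 = 168, so E = 84, V = 2E/3 = 56, F = 24 + 6 = 30.

84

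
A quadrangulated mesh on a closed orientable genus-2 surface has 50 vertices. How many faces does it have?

χ = 2 − 2·2 = -2, and every face is a square so 4F = 2E.
V − E + F = -2 with E = 4F/2 gives 50 − (4/2 − 1)·F = -2, so F = 52 and E = 104.

52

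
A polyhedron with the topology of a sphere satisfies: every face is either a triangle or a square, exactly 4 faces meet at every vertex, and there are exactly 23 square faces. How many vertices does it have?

29

Let x be the number of triangles; then F = 23 + x.
Edge–face incidences: 2E = 4·23 + 3·x = 92 + 3x.
Every vertex has degree 4, so 4V = 2E.
Euler: V − E + F = 2 ⇒ (2E)/4 − E + (23 + x) = 2.
Multiply by 8: 2·(2E) − 4·(2E) + 8·(23 + x) = 16, i.e. 184 + 8x − 2·(92 + 3x) = 16.
Collecting terms: 2x = 16, so x = 8.
Then 2E = 92 + 3·8 = 116, so E = 58, V = 2E/4 = 29, F = 23 + 8 = 31.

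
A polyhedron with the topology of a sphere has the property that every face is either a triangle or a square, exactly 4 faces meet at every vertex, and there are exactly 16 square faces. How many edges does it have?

44

Let x be the number of triangles; then F = 16 + x.
Edge–face incidences: 2E = 4·16 + 3·x = 64 + 3x.
Every vertex has degree 4, so 4V = 2E.
Euler: V − E + F = 2 ⇒ (2E)/4 − E + (16 + x) = 2.
Multiply by 8: 2·(2E) − 4·(2E) + 8·(16 + x) = 16, i.e. 128 + 8x − 2·(64 + 3x) = 16.
Collecting terms: 2x = 16, so x = 8.
Then 2E = 64 + 3·8 = 88, so E = 44, V = 2E/4 = 22, F = 16 + 8 = 24.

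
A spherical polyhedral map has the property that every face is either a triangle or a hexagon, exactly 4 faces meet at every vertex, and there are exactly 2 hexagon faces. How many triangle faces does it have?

Let x be the number of triangles; then F = 2 + x.
Edge–face incidences: 2E = 6·2 + 3·x = 12 + 3x.
Every vertex has degree 4, so 4V = 2E.
Euler: V − E + F = 2 ⇒ (2E)/4 − E + (2 + x) = 2.
Multiply by 8: 2·(2E) − 4·(2E) + 8·(2 + x) = 16, i.e. 16 + 8x − 2·(12 + 3x) = 16.
Collecting terms: 2x − 8 = 16, so 2x = 24, so x = 12.
Then 2E = 12 + 3·12 = 48, so E = 24, V = 2E/4 = 12, F = 2 + 12 = 14.

12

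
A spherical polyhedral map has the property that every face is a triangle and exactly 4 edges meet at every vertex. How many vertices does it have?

Each face has 3 edges and each edge borders two faces, so 2E = 3F.
Each vertex has degree 4, so 4V = 2E and hence V = 3F/4.
Euler: V − E + F = 2 ⇒ (3F/4) − (3F/2) + F = 2.
Multiply by 8: (6 − 12 + 8)F = 16, i.e. 2F = 16.
So F = 8, E = 3·8/2 = 12, V = 3·8/4 = 6.

6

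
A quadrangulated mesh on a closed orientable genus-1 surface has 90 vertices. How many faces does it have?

90

χ = 2 − 2·1 = 0, and every face is a square so 4F = 2E.
V − E + F = 0 with E = 4F/2 gives 90 − (4/2 − 1)·F = 0, so F = 90 and E = 180.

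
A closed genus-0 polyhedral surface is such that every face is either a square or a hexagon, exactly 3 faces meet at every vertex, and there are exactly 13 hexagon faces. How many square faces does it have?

6

Let x be the number of squares; then F = 13 + x.
Edge–face incidences: 2E = 6·13 + 4·x = 78 + 4x.
Every vertex has degree 3, so 3V = 2E.
Euler: V − E + F = 2 ⇒ (2E)/3 − E + (13 + x) = 2.
Multiply by 6: 2·(2E) − 3·(2E) + 6·(13 + x) = 12, i.e. 78 + 6x − (78 + 4x) = 12.
Collecting terms: 2x = 12, so x = 6.
Then 2E = 78 + 4·6 = 102, so E = 51, V = 2E/3 = 34, F = 13 + 6 = 19.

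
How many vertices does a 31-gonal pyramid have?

A pyramid on an n-gon base has one n-gon and n triangles: V = 31 + 1 = 32, E = 2·31 = 62, F = 31 + 1 = 32.

32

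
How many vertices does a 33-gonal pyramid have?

34

A pyramid on an n-gon base has one n-gon and n triangles: V = 33 + 1 = 34, E = 2·33 = 66, F = 33 + 1 = 34.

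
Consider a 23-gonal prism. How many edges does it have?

A prism on an n-gon has two n-gon bases and n rectangular sides: V = 2·23 = 46, E = 3·23 = 69, F = 23 + 2 = 25.

69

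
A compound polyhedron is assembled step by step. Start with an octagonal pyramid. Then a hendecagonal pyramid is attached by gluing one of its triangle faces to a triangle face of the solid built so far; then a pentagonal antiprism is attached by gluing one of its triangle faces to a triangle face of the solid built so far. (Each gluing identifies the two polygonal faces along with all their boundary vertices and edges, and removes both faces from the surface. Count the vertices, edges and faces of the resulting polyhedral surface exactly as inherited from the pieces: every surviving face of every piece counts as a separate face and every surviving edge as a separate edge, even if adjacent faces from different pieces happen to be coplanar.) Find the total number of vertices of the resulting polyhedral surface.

An octagonal pyramid: V=9, E=16, F=9.
Attach a hendecagonal pyramid (V=12, E=22, F=12) along a 3-gon: merge 3 vertices and 3 edges, delete both glued faces → V=18, E=35, F=19.
Attach a pentagonal antiprism (V=10, E=20, F=12) along a 3-gon: merge 3 vertices and 3 edges, delete both glued faces → V=25, E=52, F=29.
Check: V − E + F = 25 − 52 + 29 = 2.

25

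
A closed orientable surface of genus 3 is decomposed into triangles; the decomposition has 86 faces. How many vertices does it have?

χ = 2 − 2·3 = -4, and every face is a triangle so 3F = 2E.
E = 3·86/2 = 129. Then V = -4 + E − F = -4 + 129 − 86 = 39.

39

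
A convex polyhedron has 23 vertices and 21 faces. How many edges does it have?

Here V − E + F = 2.
E = V + F − (2) = 23 + 21 − (2) = 42.

42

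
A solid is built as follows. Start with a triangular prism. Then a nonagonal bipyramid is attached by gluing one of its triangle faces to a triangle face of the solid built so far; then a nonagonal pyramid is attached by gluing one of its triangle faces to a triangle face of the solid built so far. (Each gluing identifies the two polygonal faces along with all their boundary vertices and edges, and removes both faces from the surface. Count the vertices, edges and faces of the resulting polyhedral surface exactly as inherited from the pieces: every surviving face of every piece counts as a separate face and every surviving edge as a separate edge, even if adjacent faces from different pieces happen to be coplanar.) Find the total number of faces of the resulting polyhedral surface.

A triangular prism: V=6, E=9, F=5.
Attach a nonagonal bipyramid (V=11, E=27, F=18) along a 3-gon: merge 3 vertices and 3 edges, delete both glued faces → V=14, E=33, F=21.
Attach a nonagonal pyramid (V=10, E=18, F=10) along a 3-gon: merge 3 vertices and 3 edges, delete both glued faces → V=21, E=48, F=29.
Check: V − E + F = 21 − 48 + 29 = 2.

29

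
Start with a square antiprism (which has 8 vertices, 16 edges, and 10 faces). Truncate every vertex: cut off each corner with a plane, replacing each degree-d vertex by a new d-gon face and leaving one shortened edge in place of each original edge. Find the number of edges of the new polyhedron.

48

Truncation replaces each original edge-end by a new vertex, so V′ = 2E = 32.
Each original edge survives, and each old vertex of degree d contributes d new edges; summing degrees gives Σd = 2E, so E′ = E + 2E = 3E = 48.
Each original face survives and each original vertex becomes one new face: F′ = F + V = 18.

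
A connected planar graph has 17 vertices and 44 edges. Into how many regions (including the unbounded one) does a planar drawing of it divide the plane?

29

Euler's formula for a connected plane graph: V − E + F = 2, so F = 2 − 17 + 44 = 29.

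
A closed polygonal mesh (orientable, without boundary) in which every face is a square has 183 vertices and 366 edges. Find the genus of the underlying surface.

Every face is a square and each edge borders two faces, so 4F = 2·366, giving F = 183.
χ = V − E + F = 183 − 366 + 183 = 0.
For a closed orientable surface χ = 2 − 2g, so g = (2 − (0))/2 = 1.

1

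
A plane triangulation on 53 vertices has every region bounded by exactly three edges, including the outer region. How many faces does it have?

102

In a plane triangulation 3F = 2E and V − E + F = 2, so F = 2V − 4 = 2·53 − 4 = 102.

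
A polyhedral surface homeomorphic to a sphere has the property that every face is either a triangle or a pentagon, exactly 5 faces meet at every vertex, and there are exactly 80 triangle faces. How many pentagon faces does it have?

Let x be the number of pentagons; then F = 80 + x.
Edge–face incidences: 2E = 3·80 + 5·x = 240 + 5x.
Every vertex has degree 5, so 5V = 2E.
Euler: V − E + F = 2 ⇒ (2E)/5 − E + (80 + x) = 2.
Multiply by 10: 2·(2E) − 5·(2E) + 10·(80 + x) = 20, i.e. 800 + 10x − 3·(240 + 5x) = 20.
Collecting terms: −5x + 80 = 20, so −5x = −60, so x = 12.
Then 2E = 240 + 5·12 = 300, so E = 150, V = 2E/5 = 60, F = 80 + 12 = 92.

12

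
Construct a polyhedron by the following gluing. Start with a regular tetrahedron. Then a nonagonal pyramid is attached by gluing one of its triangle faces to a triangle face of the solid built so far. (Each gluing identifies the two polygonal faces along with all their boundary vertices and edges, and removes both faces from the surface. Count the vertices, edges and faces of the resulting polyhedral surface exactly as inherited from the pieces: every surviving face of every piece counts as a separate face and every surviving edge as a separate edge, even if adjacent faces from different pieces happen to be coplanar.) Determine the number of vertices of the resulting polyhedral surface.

A regular tetrahedron: V=4, E=6, F=4.
Attach a nonagonal pyramid (V=10, E=18, F=10) along a 3-gon: merge 3 vertices and 3 edges, delete both glued faces → V=11, E=21, F=12.
Check: V − E + F = 11 − 21 + 12 = 2.

11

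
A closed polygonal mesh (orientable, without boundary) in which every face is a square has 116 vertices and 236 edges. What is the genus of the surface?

2

Every face is a square and each edge borders two faces, so 4F = 2·236, giving F = 118.
χ = V − E + F = 116 − 236 + 118 = -2.
For a closed orientable surface χ = 2 − 2g, so g = (2 − (-2))/2 = 2.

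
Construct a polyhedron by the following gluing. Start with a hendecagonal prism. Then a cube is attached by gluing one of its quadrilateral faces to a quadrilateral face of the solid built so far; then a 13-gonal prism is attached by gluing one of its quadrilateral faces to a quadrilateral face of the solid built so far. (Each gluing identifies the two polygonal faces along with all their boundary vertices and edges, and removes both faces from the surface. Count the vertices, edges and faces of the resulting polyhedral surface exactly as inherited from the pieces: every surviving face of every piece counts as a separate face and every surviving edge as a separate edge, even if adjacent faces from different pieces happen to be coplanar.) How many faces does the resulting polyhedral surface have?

A hendecagonal prism: V=22, E=33, F=13.
Attach a cube (V=8, E=12, F=6) along a 4-gon: merge 4 vertices and 4 edges, delete both glued faces → V=26, E=41, F=17.
Attach a 13-gonal prism (V=26, E=39, F=15) along a 4-gon: merge 4 vertices and 4 edges, delete both glued faces → V=48, E=76, F=30.
Check: V − E + F = 48 − 76 + 30 = 2.

30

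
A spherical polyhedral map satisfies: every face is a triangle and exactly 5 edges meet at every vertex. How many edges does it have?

30

Each face has 3 edges and each edge borders two faces, so 2E = 3F.
Each vertex has degree 5, so 5V = 2E and hence V = 3F/5.
Euler: V − E + F = 2 ⇒ (3F/5) − (3F/2) + F = 2.
Multiply by 10: (6 − 15 + 10)F = 20, i.e. 1F = 20.
So F = 20, E = 3·20/2 = 30, V = 3·20/5 = 12.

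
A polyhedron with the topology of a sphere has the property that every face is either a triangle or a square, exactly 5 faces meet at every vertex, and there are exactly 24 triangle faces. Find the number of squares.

2

Let x be the number of squares; then F = 24 + x.
Edge–face incidences: 2E = 3·24 + 4·x = 72 + 4x.
Every vertex has degree 5, so 5V = 2E.
Euler: V − E + F = 2 ⇒ (2E)/5 − E + (24 + x) = 2.
Multiply by 10: 2·(2E) − 5·(2E) + 10·(24 + x) = 20, i.e. 240 + 10x − 3·(72 + 4x) = 20.
Collecting terms: −2x + 24 = 20, so −2x = −4, so x = 2.
Then 2E = 72 + 4·2 = 80, so E = 40, V = 2E/5 = 16, F = 24 + 2 = 26.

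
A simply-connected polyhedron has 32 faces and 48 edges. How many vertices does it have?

18

Here V − E + F = 2.
V = 2 + E − F = 2 + 48 − 32 = 18.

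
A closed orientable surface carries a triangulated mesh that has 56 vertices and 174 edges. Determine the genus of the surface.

2

Every face is a triangle and each edge borders two faces, so 3F = 2·174, giving F = 116.
χ = V − E + F = 56 − 174 + 116 = -2.
For a closed orientable surface χ = 2 − 2g, so g = (2 − (-2))/2 = 2.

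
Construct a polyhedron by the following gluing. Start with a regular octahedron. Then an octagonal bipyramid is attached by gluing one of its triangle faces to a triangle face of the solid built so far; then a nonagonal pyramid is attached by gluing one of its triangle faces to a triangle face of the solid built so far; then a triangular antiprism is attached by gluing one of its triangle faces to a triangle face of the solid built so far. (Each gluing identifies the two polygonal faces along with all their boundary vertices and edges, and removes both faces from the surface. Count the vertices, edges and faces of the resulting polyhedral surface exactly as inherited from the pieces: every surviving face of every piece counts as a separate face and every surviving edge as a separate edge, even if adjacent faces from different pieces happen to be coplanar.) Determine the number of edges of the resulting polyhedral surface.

57

A regular octahedron: V=6, E=12, F=8.
Attach an octagonal bipyramid (V=10, E=24, F=16) along a 3-gon: merge 3 vertices and 3 edges, delete both glued faces → V=13, E=33, F=22.
Attach a nonagonal pyramid (V=10, E=18, F=10) along a 3-gon: merge 3 vertices and 3 edges, delete both glued faces → V=20, E=48, F=30.
Attach a triangular antiprism (V=6, E=12, F=8) along a 3-gon: merge 3 vertices and 3 edges, delete both glued faces → V=23, E=57, F=36.
Check: V − E + F = 23 − 57 + 36 = 2.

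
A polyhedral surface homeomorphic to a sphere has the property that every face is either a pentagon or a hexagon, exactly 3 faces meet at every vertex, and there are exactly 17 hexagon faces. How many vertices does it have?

54

Let x be the number of pentagons; then F = 17 + x.
Edge–face incidences: 2E = 6·17 + 5·x = 102 + 5x.
Every vertex has degree 3, so 3V = 2E.
Euler: V − E + F = 2 ⇒ (2E)/3 − E + (17 + x) = 2.
Multiply by 6: 2·(2E) − 3·(2E) + 6·(17 + x) = 12, i.e. 102 + 6x − (102 + 5x) = 12.
Collecting terms: x = 12.
Then 2E = 102 + 5·12 = 162, so E = 81, V = 2E/3 = 54, F = 17 + 12 = 29.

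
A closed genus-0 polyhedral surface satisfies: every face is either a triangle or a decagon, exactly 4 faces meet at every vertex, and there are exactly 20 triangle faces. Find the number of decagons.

2

Let x be the number of decagons; then F = 20 + x.
Edge–face incidences: 2E = 3·20 + 10·x = 60 + 10x.
Every vertex has degree 4, so 4V = 2E.
Euler: V − E + F = 2 ⇒ (2E)/4 − E + (20 + x) = 2.
Multiply by 8: 2·(2E) − 4·(2E) + 8·(20 + x) = 16, i.e. 160 + 8x − 2·(60 + 10x) = 16.
Collecting terms: −12x + 40 = 16, so −12x = −24, so x = 2.
Then 2E = 60 + 10·2 = 80, so E = 40, V = 2E/4 = 20, F = 20 + 2 = 22.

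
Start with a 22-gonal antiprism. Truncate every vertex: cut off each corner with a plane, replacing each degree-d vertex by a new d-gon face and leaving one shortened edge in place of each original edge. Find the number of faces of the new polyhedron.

The base solid has V = 44, E = 88, F = 46.
Truncation replaces each original edge-end by a new vertex, so V′ = 2E = 176.
Each original edge survives, and each old vertex of degree d contributes d new edges; summing degrees gives Σd = 2E, so E′ = E + 2E = 3E = 264.
Each original face survives and each original vertex becomes one new face: F′ = F + V = 90.

90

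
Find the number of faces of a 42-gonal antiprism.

An antiprism on an n-gon has two n-gon caps and 2n triangles: V = 2·42 = 84, E = 4·42 = 168, F = 2·42 + 2 = 86.

86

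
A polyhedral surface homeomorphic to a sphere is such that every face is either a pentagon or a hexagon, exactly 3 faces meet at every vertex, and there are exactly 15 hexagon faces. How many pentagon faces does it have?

12

Let x be the number of pentagons; then F = 15 + x.
Edge–face incidences: 2E = 6·15 + 5·x = 90 + 5x.
Every vertex has degree 3, so 3V = 2E.
Euler: V − E + F = 2 ⇒ (2E)/3 − E + (15 + x) = 2.
Multiply by 6: 2·(2E) − 3·(2E) + 6·(15 + x) = 12, i.e. 90 + 6x − (90 + 5x) = 12.
Collecting terms: x = 12.
Then 2E = 90 + 5·12 = 150, so E = 75, V = 2E/3 = 50, F = 15 + 12 = 27.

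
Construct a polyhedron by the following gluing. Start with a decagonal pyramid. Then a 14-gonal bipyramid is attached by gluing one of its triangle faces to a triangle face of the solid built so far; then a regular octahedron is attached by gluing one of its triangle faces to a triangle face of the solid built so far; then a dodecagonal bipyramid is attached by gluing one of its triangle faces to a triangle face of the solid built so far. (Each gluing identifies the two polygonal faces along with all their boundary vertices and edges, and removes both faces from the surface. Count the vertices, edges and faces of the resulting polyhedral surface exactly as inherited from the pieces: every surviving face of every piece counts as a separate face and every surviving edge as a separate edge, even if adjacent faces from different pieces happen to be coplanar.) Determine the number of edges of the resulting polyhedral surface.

101

A decagonal pyramid: V=11, E=20, F=11.
Attach a 14-gonal bipyramid (V=16, E=42, F=28) along a 3-gon: merge 3 vertices and 3 edges, delete both glued faces → V=24, E=59, F=37.
Attach a regular octahedron (V=6, E=12, F=8) along a 3-gon: merge 3 vertices and 3 edges, delete both glued faces → V=27, E=68, F=43.
Attach a dodecagonal bipyramid (V=14, E=36, F=24) along a 3-gon: merge 3 vertices and 3 edges, delete both glued faces → V=38, E=101, F=65.
Check: V − E + F = 38 − 101 + 65 = 2.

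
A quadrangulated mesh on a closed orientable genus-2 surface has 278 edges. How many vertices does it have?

χ = 2 − 2·2 = -2, and every face is a square so 4F = 2E.
F = 2E/4 = 139. Then V = -2 + E − F = -2 + 278 − 139 = 137.

137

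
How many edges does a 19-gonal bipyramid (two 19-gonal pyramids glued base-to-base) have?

A bipyramid over an n-gon has 2n triangular faces and n + 2 vertices: V = 19 + 2 = 21, E = 3·19 = 57, F = 2·19 = 38.

57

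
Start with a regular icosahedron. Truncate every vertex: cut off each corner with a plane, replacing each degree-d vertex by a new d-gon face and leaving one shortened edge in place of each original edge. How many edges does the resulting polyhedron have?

The base solid has V = 12, E = 30, F = 20.
Truncation replaces each original edge-end by a new vertex, so V′ = 2E = 60.
Each original edge survives, and each old vertex of degree d contributes d new edges; summing degrees gives Σd = 2E, so E′ = E + 2E = 3E = 90.
Each original face survives and each original vertex becomes one new face: F′ = F + V = 32.

90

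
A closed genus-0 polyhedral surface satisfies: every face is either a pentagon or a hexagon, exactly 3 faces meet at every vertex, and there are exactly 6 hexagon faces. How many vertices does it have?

Let x be the number of pentagons; then F = 6 + x.
Edge–face incidences: 2E = 6·6 + 5·x = 36 + 5x.
Every vertex has degree 3, so 3V = 2E.
Euler: V − E + F = 2 ⇒ (2E)/3 − E + (6 + x) = 2.
Multiply by 6: 2·(2E) − 3·(2E) + 6·(6 + x) = 12, i.e. 36 + 6x − (36 + 5x) = 12.
Collecting terms: x = 12.
Then 2E = 36 + 5·12 = 96, so E = 48, V = 2E/3 = 32, F = 6 + 12 = 18.

32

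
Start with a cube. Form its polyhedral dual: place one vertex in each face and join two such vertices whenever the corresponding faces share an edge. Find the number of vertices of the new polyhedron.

6

The base solid has V = 8, E = 12, F = 6.
The dual swaps V and F and preserves E: V′ = F = 6, E′ = E = 12, F′ = V = 8.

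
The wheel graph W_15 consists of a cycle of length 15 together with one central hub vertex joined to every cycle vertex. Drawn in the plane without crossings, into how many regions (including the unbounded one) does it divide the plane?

16

W_15 has V = 15 + 1 = 16 vertices and E = 2·15 = 30 edges.
By Euler's formula F = 2 − V + E = 2 − 16 + 30 = 16.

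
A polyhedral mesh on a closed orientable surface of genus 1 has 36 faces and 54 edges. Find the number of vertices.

18

For a closed orientable surface of genus 1, χ = 2 − 2·1 = 0.
V = 0 + E − F = 0 + 54 − 36 = 18.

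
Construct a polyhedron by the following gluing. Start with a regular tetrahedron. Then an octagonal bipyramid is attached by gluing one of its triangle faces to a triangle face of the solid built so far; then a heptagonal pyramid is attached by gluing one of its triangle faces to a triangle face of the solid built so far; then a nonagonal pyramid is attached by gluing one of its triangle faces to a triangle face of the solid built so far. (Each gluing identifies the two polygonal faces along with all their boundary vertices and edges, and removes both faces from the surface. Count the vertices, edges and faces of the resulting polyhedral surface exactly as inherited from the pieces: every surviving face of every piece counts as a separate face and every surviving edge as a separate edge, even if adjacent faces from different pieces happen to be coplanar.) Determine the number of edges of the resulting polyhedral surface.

53

A regular tetrahedron: V=4, E=6, F=4.
Attach an octagonal bipyramid (V=10, E=24, F=16) along a 3-gon: merge 3 vertices and 3 edges, delete both glued faces → V=11, E=27, F=18.
Attach a heptagonal pyramid (V=8, E=14, F=8) along a 3-gon: merge 3 vertices and 3 edges, delete both glued faces → V=16, E=38, F=24.
Attach a nonagonal pyramid (V=10, E=18, F=10) along a 3-gon: merge 3 vertices and 3 edges, delete both glued faces → V=23, E=53, F=32.
Check: V − E + F = 23 − 53 + 32 = 2.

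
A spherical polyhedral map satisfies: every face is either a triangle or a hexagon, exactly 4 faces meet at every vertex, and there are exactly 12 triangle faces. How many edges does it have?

24

Let x be the number of hexagons; then F = 12 + x.
Edge–face incidences: 2E = 3·12 + 6·x = 36 + 6x.
Every vertex has degree 4, so 4V = 2E.
Euler: V − E + F = 2 ⇒ (2E)/4 − E + (12 + x) = 2.
Multiply by 8: 2·(2E) − 4·(2E) + 8·(12 + x) = 16, i.e. 96 + 8x − 2·(36 + 6x) = 16.
Collecting terms: −4x + 24 = 16, so −4x = −8, so x = 2.
Then 2E = 36 + 6·2 = 48, so E = 24, V = 2E/4 = 12, F = 12 + 2 = 14.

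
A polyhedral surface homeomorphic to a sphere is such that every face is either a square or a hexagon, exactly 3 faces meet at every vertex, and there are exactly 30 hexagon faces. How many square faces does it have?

6

Let x be the number of squares; then F = 30 + x.
Edge–face incidences: 2E = 6·30 + 4·x = 180 + 4x.
Every vertex has degree 3, so 3V = 2E.
Euler: V − E + F = 2 ⇒ (2E)/3 − E + (30 + x) = 2.
Multiply by 6: 2·(2E) − 3·(2E) + 6·(30 + x) = 12, i.e. 180 + 6x − (180 + 4x) = 12.
Collecting terms: 2x = 12, so x = 6.
Then 2E = 180 + 4·6 = 204, so E = 102, V = 2E/3 = 68, F = 30 + 6 = 36.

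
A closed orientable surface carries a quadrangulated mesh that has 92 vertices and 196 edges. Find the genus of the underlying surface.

4

Every face is a square and each edge borders two faces, so 4F = 2·196, giving F = 98.
χ = V − E + F = 92 − 196 + 98 = -6.
For a closed orientable surface χ = 2 − 2g, so g = (2 − (-6))/2 = 4.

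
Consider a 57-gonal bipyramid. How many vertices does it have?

A bipyramid over an n-gon has 2n triangular faces and n + 2 vertices: V = 57 + 2 = 59, E = 3·57 = 171, F = 2·57 = 114.

59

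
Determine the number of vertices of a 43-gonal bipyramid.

A bipyramid over an n-gon has 2n triangular faces and n + 2 vertices: V = 43 + 2 = 45, E = 3·43 = 129, F = 2·43 = 86.
Check: V − E + F = 45 − 129 + 86 = 2.

45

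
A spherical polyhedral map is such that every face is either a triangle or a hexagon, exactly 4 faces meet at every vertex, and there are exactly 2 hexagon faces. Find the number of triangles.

12

Let x be the number of triangles; then F = 2 + x.
Edge–face incidences: 2E = 6·2 + 3·x = 12 + 3x.
Every vertex has degree 4, so 4V = 2E.
Euler: V − E + F = 2 ⇒ (2E)/4 − E + (2 + x) = 2.
Multiply by 8: 2·(2E) − 4·(2E) + 8·(2 + x) = 16, i.e. 16 + 8x − 2·(12 + 3x) = 16.
Collecting terms: 2x − 8 = 16, so 2x = 24, so x = 12.
Then 2E = 12 + 3·12 = 48, so E = 24, V = 2E/4 = 12, F = 2 + 12 = 14.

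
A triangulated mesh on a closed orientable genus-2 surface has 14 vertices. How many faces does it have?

χ = 2 − 2·2 = -2, and every face is a triangle so 3F = 2E.
V − E + F = -2 with E = 3F/2 gives 14 − (3/2 − 1)·F = -2, so F = 32 and E = 48.

32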